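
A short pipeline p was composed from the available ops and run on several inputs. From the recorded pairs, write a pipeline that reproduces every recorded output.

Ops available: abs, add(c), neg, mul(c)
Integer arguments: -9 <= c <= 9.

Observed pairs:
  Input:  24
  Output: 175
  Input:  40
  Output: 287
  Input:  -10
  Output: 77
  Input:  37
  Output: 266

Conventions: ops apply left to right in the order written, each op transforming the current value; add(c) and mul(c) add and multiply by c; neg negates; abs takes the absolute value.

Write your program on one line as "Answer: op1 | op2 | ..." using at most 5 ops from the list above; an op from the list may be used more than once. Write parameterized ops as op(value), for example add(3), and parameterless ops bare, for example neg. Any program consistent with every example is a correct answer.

neg | abs | neg | add(-1) | mul(-7)

Check, running the answer program on each example:
  24 -> -24 -> 24 -> -24 -> -25 -> 175
  40 -> -40 -> 40 -> -40 -> -41 -> 287
  -10 -> 10 -> 10 -> -10 -> -11 -> 77
  37 -> -37 -> 37 -> -37 -> -38 -> 266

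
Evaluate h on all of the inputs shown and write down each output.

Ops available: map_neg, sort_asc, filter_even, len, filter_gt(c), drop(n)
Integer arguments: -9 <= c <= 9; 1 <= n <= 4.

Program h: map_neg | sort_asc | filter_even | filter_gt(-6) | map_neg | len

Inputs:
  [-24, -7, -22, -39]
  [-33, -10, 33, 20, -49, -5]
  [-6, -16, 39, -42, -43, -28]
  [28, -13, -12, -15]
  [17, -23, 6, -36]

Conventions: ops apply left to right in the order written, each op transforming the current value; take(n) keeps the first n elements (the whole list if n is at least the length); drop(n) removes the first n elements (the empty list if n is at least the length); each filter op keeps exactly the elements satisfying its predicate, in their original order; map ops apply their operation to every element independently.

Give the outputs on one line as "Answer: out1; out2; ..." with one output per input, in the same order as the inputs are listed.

2; 1; 4; 1; 1

Execution, op by op:
  [-24, -7, -22, -39] -> [24, 7, 22, 39] -> [7, 22, 24, 39] -> [22, 24] -> [22, 24] -> [-22, -24] -> 2
  [-33, -10, 33, 20, -49, -5] -> [33, 10, -33, -20, 49, 5] -> [-33, -20, 5, 10, 33, 49] -> [-20, 10] -> [10] -> [-10] -> 1
  [-6, -16, 39, -42, -43, -28] -> [6, 16, -39, 42, 43, 28] -> [-39, 6, 16, 28, 42, 43] -> [6, 16, 28, 42] -> [6, 16, 28, 42] -> [-6, -16, -28, -42] -> 4
  [28, -13, -12, -15] -> [-28, 13, 12, 15] -> [-28, 12, 13, 15] -> [-28, 12] -> [12] -> [-12] -> 1
  [17, -23, 6, -36] -> [-17, 23, -6, 36] -> [-17, -6, 23, 36] -> [-6, 36] -> [36] -> [-36] -> 1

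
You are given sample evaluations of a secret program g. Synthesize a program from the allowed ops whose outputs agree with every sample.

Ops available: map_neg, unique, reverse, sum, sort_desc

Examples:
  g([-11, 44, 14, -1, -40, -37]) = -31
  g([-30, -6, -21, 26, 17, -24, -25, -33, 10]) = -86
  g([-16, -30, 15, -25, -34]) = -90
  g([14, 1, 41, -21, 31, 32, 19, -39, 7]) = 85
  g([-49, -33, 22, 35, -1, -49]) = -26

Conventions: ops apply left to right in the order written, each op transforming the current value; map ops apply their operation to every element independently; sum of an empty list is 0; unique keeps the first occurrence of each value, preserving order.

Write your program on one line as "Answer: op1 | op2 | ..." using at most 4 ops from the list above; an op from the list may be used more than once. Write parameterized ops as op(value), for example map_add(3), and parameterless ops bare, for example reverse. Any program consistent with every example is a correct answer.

reverse | unique | sum

Check, running the answer program on each example:
  [-11, 44, 14, -1, -40, -37] -> [-37, -40, -1, 14, 44, -11] -> [-37, -40, -1, 14, 44, -11] -> -31
  [-30, -6, -21, 26, 17, -24, -25, -33, 10] -> [10, -33, -25, -24, 17, 26, -21, -6, -30] -> [10, -33, -25, -24, 17, 26, -21, -6, -30] -> -86
  [-16, -30, 15, -25, -34] -> [-34, -25, 15, -30, -16] -> [-34, -25, 15, -30, -16] -> -90
  [14, 1, 41, -21, 31, 32, 19, -39, 7] -> [7, -39, 19, 32, 31, -21, 41, 1, 14] -> [7, -39, 19, 32, 31, -21, 41, 1, 14] -> 85
  [-49, -33, 22, 35, -1, -49] -> [-49, -1, 35, 22, -33, -49] -> [-49, -1, 35, 22, -33] -> -26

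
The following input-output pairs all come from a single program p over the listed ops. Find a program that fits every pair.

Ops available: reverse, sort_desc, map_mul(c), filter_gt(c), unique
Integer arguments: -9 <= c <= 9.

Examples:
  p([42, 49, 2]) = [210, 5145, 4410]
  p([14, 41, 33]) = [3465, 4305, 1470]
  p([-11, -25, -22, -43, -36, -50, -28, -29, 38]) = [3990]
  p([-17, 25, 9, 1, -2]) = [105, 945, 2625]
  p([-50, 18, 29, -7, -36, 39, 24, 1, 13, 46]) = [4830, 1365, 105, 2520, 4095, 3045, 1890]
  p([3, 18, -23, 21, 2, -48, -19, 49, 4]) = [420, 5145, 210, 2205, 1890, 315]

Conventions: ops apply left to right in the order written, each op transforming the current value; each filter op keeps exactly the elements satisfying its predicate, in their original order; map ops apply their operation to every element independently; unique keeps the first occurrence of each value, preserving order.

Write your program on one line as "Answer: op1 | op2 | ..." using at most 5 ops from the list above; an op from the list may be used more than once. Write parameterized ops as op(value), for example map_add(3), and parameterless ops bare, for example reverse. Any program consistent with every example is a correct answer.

map_mul(3) | map_mul(5) | reverse | filter_gt(-6) | map_mul(7)

Check, running the answer program on each example:
  [42, 49, 2] -> [126, 147, 6] -> [630, 735, 30] -> [30, 735, 630] -> [30, 735, 630] -> [210, 5145, 4410]
  [14, 41, 33] -> [42, 123, 99] -> [210, 615, 495] -> [495, 615, 210] -> [495, 615, 210] -> [3465, 4305, 1470]
  [-11, -25, -22, -43, -36, -50, -28, -29, 38] -> [-33, -75, -66, -129, -108, -150, -84, -87, 114] -> [-165, -375, -330, -645, -540, -750, -420, -435, 570] -> [570, -435, -420, -750, -540, -645, -330, -375, -165] -> [570] -> [3990]
  [-17, 25, 9, 1, -2] -> [-51, 75, 27, 3, -6] -> [-255, 375, 135, 15, -30] -> [-30, 15, 135, 375, -255] -> [15, 135, 375] -> [105, 945, 2625]
  [-50, 18, 29, -7, -36, 39, 24, 1, 13, 46] -> [-150, 54, 87, -21, -108, 117, 72, 3, 39, 138] -> [-750, 270, 435, -105, -540, 585, 360, 15, 195, 690] -> [690, 195, 15, 360, 585, -540, -105, 435, 270, -750] -> [690, 195, 15, 360, 585, 435, 270] -> [4830, 1365, 105, 2520, 4095, 3045, 1890]
  [3, 18, -23, 21, 2, -48, -19, 49, 4] -> [9, 54, -69, 63, 6, -144, -57, 147, 12] -> [45, 270, -345, 315, 30, -720, -285, 735, 60] -> [60, 735, -285, -720, 30, 315, -345, 270, 45] -> [60, 735, 30, 315, 270, 45] -> [420, 5145, 210, 2205, 1890, 315]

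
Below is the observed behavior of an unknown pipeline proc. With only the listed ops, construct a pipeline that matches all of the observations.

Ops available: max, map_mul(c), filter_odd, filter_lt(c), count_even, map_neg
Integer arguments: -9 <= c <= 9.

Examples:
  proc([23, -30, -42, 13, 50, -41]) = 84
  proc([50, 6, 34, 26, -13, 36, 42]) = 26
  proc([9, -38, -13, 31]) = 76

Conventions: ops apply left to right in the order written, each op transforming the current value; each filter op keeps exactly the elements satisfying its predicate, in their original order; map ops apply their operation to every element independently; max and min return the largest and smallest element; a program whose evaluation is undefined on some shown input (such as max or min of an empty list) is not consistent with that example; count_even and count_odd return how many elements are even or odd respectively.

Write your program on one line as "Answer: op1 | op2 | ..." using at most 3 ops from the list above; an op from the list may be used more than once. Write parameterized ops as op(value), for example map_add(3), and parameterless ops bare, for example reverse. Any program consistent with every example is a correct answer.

filter_lt(-3) | map_mul(-2) | max

Check, running the answer program on each example:
  [23, -30, -42, 13, 50, -41] -> [-30, -42, -41] -> [60, 84, 82] -> 84
  [50, 6, 34, 26, -13, 36, 42] -> [-13] -> [26] -> 26
  [9, -38, -13, 31] -> [-38, -13] -> [76, 26] -> 76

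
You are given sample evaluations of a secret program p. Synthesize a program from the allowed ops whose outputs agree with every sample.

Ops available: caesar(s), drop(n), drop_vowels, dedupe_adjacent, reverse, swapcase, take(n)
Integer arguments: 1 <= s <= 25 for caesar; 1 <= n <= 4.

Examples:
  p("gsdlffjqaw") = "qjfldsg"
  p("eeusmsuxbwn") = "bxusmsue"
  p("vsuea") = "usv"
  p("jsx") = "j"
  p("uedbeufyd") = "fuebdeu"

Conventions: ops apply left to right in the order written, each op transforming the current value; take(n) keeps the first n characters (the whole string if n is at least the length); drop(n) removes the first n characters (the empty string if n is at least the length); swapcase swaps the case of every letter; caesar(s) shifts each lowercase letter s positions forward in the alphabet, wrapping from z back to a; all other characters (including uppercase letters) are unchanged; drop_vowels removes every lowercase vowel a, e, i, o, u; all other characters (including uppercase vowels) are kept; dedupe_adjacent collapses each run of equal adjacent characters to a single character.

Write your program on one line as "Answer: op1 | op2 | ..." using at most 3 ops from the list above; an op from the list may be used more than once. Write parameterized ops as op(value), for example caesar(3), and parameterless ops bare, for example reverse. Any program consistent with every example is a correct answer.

dedupe_adjacent | reverse | drop(2)

Check, running the answer program on each example:
  "gsdlffjqaw" -> "gsdlfjqaw" -> "waqjfldsg" -> "qjfldsg"
  "eeusmsuxbwn" -> "eusmsuxbwn" -> "nwbxusmsue" -> "bxusmsue"
  "vsuea" -> "vsuea" -> "aeusv" -> "usv"
  "jsx" -> "jsx" -> "xsj" -> "j"
  "uedbeufyd" -> "uedbeufyd" -> "dyfuebdeu" -> "fuebdeu"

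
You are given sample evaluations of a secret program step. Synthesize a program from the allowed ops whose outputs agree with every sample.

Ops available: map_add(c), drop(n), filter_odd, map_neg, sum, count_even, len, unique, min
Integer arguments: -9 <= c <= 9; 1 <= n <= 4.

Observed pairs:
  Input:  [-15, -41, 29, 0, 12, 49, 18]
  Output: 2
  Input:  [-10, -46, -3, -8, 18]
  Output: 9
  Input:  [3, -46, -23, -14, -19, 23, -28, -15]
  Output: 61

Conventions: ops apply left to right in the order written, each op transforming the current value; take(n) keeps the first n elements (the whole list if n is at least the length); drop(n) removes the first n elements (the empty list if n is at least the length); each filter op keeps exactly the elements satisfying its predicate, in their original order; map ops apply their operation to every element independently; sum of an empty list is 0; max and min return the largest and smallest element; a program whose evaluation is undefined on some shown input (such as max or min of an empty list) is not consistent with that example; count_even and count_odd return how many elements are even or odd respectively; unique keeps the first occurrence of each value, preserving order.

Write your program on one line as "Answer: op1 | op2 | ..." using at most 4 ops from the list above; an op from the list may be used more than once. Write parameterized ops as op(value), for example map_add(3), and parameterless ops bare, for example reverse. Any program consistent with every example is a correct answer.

map_add(-6) | filter_odd | map_neg | sum

Check, running the answer program on each example:
  [-15, -41, 29, 0, 12, 49, 18] -> [-21, -47, 23, -6, 6, 43, 12] -> [-21, -47, 23, 43] -> [21, 47, -23, -43] -> 2
  [-10, -46, -3, -8, 18] -> [-16, -52, -9, -14, 12] -> [-9] -> [9] -> 9
  [3, -46, -23, -14, -19, 23, -28, -15] -> [-3, -52, -29, -20, -25, 17, -34, -21] -> [-3, -29, -25, 17, -21] -> [3, 29, 25, -17, 21] -> 61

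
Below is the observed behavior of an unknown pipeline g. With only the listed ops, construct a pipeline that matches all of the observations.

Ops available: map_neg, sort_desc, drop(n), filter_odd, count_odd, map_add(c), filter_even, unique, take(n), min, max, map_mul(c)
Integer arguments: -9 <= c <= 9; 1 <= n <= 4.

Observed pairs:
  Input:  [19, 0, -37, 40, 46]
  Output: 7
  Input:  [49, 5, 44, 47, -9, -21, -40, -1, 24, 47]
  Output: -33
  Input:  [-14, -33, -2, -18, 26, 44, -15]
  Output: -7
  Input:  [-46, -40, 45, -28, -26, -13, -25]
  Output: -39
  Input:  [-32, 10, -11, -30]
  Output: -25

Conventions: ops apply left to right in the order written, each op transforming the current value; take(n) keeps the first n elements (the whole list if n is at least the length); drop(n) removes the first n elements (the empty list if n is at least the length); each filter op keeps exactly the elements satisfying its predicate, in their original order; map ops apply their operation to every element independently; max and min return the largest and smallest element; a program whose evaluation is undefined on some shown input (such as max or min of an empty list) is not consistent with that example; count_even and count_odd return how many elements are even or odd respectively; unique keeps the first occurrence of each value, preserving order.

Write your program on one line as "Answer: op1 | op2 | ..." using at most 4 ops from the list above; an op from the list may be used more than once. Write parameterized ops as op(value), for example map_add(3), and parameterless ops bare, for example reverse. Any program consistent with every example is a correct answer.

map_add(7) | filter_odd | take(2) | min

Check, running the answer program on each example:
  [19, 0, -37, 40, 46] -> [26, 7, -30, 47, 53] -> [7, 47, 53] -> [7, 47] -> 7
  [49, 5, 44, 47, -9, -21, -40, -1, 24, 47] -> [56, 12, 51, 54, -2, -14, -33, 6, 31, 54] -> [51, -33, 31] -> [51, -33] -> -33
  [-14, -33, -2, -18, 26, 44, -15] -> [-7, -26, 5, -11, 33, 51, -8] -> [-7, 5, -11, 33, 51] -> [-7, 5] -> -7
  [-46, -40, 45, -28, -26, -13, -25] -> [-39, -33, 52, -21, -19, -6, -18] -> [-39, -33, -21, -19] -> [-39, -33] -> -39
  [-32, 10, -11, -30] -> [-25, 17, -4, -23] -> [-25, 17, -23] -> [-25, 17] -> -25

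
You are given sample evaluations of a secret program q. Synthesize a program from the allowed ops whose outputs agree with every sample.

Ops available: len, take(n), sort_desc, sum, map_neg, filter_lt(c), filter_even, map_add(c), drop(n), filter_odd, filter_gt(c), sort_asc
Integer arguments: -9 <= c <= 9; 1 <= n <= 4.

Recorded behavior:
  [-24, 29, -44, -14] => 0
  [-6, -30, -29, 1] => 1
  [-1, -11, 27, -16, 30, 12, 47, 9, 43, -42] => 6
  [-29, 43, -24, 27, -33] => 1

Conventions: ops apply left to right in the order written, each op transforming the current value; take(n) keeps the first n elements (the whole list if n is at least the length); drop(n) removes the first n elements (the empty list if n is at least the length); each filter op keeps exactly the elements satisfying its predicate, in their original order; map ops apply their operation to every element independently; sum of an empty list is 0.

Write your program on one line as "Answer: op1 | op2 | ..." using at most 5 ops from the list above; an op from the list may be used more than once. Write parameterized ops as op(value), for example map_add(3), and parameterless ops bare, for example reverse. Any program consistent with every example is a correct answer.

drop(2) | filter_gt(-7) | sort_desc | map_add(4) | len

Check, running the answer program on each example:
  [-24, 29, -44, -14] -> [-44, -14] -> [] -> [] -> [] -> 0
  [-6, -30, -29, 1] -> [-29, 1] -> [1] -> [1] -> [5] -> 1
  [-1, -11, 27, -16, 30, 12, 47, 9, 43, -42] -> [27, -16, 30, 12, 47, 9, 43, -42] -> [27, 30, 12, 47, 9, 43] -> [47, 43, 30, 27, 12, 9] -> [51, 47, 34, 31, 16, 13] -> 6
  [-29, 43, -24, 27, -33] -> [-24, 27, -33] -> [27] -> [27] -> [31] -> 1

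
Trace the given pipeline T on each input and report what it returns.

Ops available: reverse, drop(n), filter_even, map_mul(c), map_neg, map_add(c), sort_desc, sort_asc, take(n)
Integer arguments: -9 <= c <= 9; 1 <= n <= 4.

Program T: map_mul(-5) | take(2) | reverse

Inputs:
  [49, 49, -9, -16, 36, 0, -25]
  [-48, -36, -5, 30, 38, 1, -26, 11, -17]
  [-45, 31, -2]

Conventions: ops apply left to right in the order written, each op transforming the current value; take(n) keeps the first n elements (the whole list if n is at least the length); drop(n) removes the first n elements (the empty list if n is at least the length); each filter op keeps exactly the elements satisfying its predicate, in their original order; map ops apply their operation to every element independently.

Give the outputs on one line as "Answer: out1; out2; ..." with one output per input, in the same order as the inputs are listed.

Execution, op by op:
  [49, 49, -9, -16, 36, 0, -25] -> [-245, -245, 45, 80, -180, 0, 125] -> [-245, -245] -> [-245, -245]
  [-48, -36, -5, 30, 38, 1, -26, 11, -17] -> [240, 180, 25, -150, -190, -5, 130, -55, 85] -> [240, 180] -> [180, 240]
  [-45, 31, -2] -> [225, -155, 10] -> [225, -155] -> [-155, 225]

[-245, -245]; [180, 240]; [-155, 225]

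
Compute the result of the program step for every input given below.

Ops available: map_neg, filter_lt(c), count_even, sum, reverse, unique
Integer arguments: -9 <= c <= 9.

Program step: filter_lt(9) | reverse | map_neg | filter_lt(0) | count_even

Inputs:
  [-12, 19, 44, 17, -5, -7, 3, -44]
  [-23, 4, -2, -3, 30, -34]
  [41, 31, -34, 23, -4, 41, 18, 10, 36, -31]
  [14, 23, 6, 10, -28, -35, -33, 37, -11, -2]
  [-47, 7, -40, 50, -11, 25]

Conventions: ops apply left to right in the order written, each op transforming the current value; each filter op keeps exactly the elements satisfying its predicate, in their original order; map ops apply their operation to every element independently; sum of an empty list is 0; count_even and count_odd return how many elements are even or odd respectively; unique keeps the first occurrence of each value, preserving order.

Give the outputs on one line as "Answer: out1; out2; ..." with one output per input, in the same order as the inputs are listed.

0; 1; 0; 1; 0

Execution, op by op:
  [-12, 19, 44, 17, -5, -7, 3, -44] -> [-12, -5, -7, 3, -44] -> [-44, 3, -7, -5, -12] -> [44, -3, 7, 5, 12] -> [-3] -> 0
  [-23, 4, -2, -3, 30, -34] -> [-23, 4, -2, -3, -34] -> [-34, -3, -2, 4, -23] -> [34, 3, 2, -4, 23] -> [-4] -> 1
  [41, 31, -34, 23, -4, 41, 18, 10, 36, -31] -> [-34, -4, -31] -> [-31, -4, -34] -> [31, 4, 34] -> [] -> 0
  [14, 23, 6, 10, -28, -35, -33, 37, -11, -2] -> [6, -28, -35, -33, -11, -2] -> [-2, -11, -33, -35, -28, 6] -> [2, 11, 33, 35, 28, -6] -> [-6] -> 1
  [-47, 7, -40, 50, -11, 25] -> [-47, 7, -40, -11] -> [-11, -40, 7, -47] -> [11, 40, -7, 47] -> [-7] -> 0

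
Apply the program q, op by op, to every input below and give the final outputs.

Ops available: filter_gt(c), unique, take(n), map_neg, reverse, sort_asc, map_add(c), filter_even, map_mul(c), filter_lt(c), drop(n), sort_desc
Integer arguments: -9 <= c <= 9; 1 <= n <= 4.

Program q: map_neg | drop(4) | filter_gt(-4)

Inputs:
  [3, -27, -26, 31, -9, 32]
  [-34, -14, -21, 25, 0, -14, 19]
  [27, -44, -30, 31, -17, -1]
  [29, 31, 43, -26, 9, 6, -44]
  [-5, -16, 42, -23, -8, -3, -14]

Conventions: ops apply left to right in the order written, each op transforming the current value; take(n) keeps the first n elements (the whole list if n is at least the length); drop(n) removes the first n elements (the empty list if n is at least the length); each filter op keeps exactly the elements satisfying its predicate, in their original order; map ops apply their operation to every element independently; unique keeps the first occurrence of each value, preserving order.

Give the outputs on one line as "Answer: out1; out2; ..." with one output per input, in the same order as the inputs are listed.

[9]; [0, 14]; [17, 1]; [44]; [8, 3, 14]

Execution, op by op:
  [3, -27, -26, 31, -9, 32] -> [-3, 27, 26, -31, 9, -32] -> [9, -32] -> [9]
  [-34, -14, -21, 25, 0, -14, 19] -> [34, 14, 21, -25, 0, 14, -19] -> [0, 14, -19] -> [0, 14]
  [27, -44, -30, 31, -17, -1] -> [-27, 44, 30, -31, 17, 1] -> [17, 1] -> [17, 1]
  [29, 31, 43, -26, 9, 6, -44] -> [-29, -31, -43, 26, -9, -6, 44] -> [-9, -6, 44] -> [44]
  [-5, -16, 42, -23, -8, -3, -14] -> [5, 16, -42, 23, 8, 3, 14] -> [8, 3, 14] -> [8, 3, 14]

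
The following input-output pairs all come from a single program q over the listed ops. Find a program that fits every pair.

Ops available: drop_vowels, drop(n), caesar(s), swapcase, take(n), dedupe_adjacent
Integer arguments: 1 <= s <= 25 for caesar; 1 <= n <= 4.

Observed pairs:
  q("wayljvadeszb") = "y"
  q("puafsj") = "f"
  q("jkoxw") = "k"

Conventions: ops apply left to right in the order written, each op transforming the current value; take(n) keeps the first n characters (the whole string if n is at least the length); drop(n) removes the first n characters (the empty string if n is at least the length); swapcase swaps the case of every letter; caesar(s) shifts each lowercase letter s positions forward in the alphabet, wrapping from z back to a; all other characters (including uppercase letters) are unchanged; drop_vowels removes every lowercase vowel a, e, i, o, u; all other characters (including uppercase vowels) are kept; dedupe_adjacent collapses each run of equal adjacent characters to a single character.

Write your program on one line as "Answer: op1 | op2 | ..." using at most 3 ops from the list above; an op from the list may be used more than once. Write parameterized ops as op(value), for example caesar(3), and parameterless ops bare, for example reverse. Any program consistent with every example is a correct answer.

drop_vowels | take(2) | drop(1)

Check, running the answer program on each example:
  "wayljvadeszb" -> "wyljvdszb" -> "wy" -> "y"
  "puafsj" -> "pfsj" -> "pf" -> "f"
  "jkoxw" -> "jkxw" -> "jk" -> "k"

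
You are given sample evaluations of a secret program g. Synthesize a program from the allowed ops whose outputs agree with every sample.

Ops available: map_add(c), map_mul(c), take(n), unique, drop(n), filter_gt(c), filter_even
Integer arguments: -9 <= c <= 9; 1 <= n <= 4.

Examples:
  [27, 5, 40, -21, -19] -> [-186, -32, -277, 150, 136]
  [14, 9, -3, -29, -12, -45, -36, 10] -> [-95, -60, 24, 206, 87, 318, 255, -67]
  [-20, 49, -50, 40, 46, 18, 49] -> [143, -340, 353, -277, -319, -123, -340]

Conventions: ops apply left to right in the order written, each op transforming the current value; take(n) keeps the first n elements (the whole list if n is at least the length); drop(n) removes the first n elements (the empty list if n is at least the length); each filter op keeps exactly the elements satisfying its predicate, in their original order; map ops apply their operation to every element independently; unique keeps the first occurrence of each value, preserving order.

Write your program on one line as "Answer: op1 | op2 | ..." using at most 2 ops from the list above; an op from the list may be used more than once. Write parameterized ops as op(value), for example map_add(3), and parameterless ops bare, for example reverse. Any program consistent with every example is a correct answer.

map_mul(-7) | map_add(3)

Check, running the answer program on each example:
  [27, 5, 40, -21, -19] -> [-189, -35, -280, 147, 133] -> [-186, -32, -277, 150, 136]
  [14, 9, -3, -29, -12, -45, -36, 10] -> [-98, -63, 21, 203, 84, 315, 252, -70] -> [-95, -60, 24, 206, 87, 318, 255, -67]
  [-20, 49, -50, 40, 46, 18, 49] -> [140, -343, 350, -280, -322, -126, -343] -> [143, -340, 353, -277, -319, -123, -340]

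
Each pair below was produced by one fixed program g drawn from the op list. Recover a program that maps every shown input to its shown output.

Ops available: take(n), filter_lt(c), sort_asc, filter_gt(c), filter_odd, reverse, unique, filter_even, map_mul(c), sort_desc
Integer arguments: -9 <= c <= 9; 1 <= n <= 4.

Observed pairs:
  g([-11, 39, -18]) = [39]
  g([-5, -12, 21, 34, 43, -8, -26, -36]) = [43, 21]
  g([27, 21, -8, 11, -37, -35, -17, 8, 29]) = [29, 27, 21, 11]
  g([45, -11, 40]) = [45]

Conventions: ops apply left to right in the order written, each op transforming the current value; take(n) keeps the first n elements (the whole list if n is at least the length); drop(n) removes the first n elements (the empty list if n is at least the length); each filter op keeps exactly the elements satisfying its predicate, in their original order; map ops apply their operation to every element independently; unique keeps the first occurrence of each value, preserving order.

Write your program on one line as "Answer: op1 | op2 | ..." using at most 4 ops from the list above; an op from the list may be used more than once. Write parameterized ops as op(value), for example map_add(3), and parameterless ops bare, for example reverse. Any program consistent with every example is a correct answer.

filter_gt(5) | filter_odd | sort_desc

Check, running the answer program on each example:
  [-11, 39, -18] -> [39] -> [39] -> [39]
  [-5, -12, 21, 34, 43, -8, -26, -36] -> [21, 34, 43] -> [21, 43] -> [43, 21]
  [27, 21, -8, 11, -37, -35, -17, 8, 29] -> [27, 21, 11, 8, 29] -> [27, 21, 11, 29] -> [29, 27, 21, 11]
  [45, -11, 40] -> [45, 40] -> [45] -> [45]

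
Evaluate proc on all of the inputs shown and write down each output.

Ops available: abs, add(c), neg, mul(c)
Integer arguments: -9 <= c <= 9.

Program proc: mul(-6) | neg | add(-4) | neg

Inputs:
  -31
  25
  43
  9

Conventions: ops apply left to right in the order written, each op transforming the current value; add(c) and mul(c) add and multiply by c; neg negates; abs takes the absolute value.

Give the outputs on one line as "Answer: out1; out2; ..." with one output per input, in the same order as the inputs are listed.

Execution, op by op:
  -31 -> 186 -> -186 -> -190 -> 190
  25 -> -150 -> 150 -> 146 -> -146
  43 -> -258 -> 258 -> 254 -> -254
  9 -> -54 -> 54 -> 50 -> -50

190; -146; -254; -50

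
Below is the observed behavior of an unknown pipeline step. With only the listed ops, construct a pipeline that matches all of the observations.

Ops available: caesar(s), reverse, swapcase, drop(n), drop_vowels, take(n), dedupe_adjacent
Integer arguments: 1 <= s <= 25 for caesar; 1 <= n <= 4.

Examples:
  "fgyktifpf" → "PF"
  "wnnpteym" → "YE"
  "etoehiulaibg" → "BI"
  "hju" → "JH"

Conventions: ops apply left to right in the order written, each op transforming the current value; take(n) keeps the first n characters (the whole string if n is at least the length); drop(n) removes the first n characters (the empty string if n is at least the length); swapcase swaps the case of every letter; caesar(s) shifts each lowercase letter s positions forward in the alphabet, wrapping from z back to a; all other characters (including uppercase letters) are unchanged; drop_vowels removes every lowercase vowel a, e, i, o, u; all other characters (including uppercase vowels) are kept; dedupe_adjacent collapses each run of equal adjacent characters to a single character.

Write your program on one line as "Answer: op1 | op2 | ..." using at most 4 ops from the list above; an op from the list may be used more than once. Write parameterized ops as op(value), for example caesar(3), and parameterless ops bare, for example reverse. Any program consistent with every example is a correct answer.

swapcase | reverse | drop(1) | take(2)

Check, running the answer program on each example:
  "fgyktifpf" -> "FGYKTIFPF" -> "FPFITKYGF" -> "PFITKYGF" -> "PF"
  "wnnpteym" -> "WNNPTEYM" -> "MYETPNNW" -> "YETPNNW" -> "YE"
  "etoehiulaibg" -> "ETOEHIULAIBG" -> "GBIALUIHEOTE" -> "BIALUIHEOTE" -> "BI"
  "hju" -> "HJU" -> "UJH" -> "JH" -> "JH"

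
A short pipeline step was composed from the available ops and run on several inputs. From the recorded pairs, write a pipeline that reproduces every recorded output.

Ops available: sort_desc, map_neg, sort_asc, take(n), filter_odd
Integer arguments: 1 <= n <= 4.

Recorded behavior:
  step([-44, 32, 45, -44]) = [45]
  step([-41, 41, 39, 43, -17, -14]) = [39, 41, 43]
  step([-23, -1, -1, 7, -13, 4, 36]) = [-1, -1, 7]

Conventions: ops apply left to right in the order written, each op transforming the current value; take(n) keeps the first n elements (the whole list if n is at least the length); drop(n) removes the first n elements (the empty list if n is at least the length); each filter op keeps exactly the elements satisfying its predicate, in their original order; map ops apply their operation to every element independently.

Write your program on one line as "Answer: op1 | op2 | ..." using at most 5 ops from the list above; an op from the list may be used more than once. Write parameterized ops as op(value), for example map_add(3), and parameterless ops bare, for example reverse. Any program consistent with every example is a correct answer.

filter_odd | sort_desc | take(3) | sort_asc

Check, running the answer program on each example:
  [-44, 32, 45, -44] -> [45] -> [45] -> [45] -> [45]
  [-41, 41, 39, 43, -17, -14] -> [-41, 41, 39, 43, -17] -> [43, 41, 39, -17, -41] -> [43, 41, 39] -> [39, 41, 43]
  [-23, -1, -1, 7, -13, 4, 36] -> [-23, -1, -1, 7, -13] -> [7, -1, -1, -13, -23] -> [7, -1, -1] -> [-1, -1, 7]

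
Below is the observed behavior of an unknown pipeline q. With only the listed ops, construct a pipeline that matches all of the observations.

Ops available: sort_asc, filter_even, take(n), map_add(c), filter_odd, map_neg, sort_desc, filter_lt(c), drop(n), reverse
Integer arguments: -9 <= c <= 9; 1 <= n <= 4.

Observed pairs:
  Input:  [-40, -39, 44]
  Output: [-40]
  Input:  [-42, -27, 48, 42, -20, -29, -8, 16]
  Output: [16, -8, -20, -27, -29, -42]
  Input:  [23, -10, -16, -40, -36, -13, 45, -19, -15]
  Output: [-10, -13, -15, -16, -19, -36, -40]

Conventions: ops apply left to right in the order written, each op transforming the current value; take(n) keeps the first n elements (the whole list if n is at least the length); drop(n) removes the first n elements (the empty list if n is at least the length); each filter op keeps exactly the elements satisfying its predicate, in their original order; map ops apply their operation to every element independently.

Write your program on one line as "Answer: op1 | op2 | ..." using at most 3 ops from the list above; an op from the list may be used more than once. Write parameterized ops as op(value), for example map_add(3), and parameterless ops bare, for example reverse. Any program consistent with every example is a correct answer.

sort_desc | drop(2)

Check, running the answer program on each example:
  [-40, -39, 44] -> [44, -39, -40] -> [-40]
  [-42, -27, 48, 42, -20, -29, -8, 16] -> [48, 42, 16, -8, -20, -27, -29, -42] -> [16, -8, -20, -27, -29, -42]
  [23, -10, -16, -40, -36, -13, 45, -19, -15] -> [45, 23, -10, -13, -15, -16, -19, -36, -40] -> [-10, -13, -15, -16, -19, -36, -40]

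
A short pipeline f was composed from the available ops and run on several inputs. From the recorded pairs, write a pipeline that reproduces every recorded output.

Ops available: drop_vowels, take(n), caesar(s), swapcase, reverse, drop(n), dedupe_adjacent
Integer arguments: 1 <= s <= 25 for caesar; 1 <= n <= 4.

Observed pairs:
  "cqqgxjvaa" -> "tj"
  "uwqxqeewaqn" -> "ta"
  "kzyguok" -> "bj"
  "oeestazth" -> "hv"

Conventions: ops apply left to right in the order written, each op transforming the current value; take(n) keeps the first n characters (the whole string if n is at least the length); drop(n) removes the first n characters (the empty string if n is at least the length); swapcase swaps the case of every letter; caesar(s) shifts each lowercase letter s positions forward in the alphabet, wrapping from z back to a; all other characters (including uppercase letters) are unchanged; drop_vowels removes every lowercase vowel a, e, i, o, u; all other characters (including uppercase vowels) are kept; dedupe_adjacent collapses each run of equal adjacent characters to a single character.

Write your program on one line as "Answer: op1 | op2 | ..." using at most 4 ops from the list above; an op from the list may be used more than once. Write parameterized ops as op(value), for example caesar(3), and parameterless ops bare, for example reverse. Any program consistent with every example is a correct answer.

take(4) | caesar(3) | drop(2)

Check, running the answer program on each example:
  "cqqgxjvaa" -> "cqqg" -> "fttj" -> "tj"
  "uwqxqeewaqn" -> "uwqx" -> "xzta" -> "ta"
  "kzyguok" -> "kzyg" -> "ncbj" -> "bj"
  "oeestazth" -> "oees" -> "rhhv" -> "hv"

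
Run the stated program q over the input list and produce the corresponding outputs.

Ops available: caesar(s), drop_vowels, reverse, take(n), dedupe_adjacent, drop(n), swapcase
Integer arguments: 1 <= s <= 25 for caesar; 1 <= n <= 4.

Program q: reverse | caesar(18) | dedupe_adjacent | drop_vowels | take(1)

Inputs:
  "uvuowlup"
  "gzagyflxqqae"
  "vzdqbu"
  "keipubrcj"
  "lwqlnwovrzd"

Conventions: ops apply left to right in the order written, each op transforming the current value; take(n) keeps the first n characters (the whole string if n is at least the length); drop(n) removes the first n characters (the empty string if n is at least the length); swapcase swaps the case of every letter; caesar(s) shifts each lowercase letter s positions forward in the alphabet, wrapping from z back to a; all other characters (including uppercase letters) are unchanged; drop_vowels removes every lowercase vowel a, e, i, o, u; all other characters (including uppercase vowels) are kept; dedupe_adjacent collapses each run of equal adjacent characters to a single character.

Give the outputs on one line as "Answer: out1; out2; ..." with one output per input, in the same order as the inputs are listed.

Execution, op by op:
  "uvuowlup" -> "pulwouvu" -> "hmdogmnm" -> "hmdogmnm" -> "hmdgmnm" -> "h"
  "gzagyflxqqae" -> "eaqqxlfygazg" -> "wsiipdxqysry" -> "wsipdxqysry" -> "wspdxqysry" -> "w"
  "vzdqbu" -> "ubqdzv" -> "mtivrn" -> "mtivrn" -> "mtvrn" -> "m"
  "keipubrcj" -> "jcrbupiek" -> "bujtmhawc" -> "bujtmhawc" -> "bjtmhwc" -> "b"
  "lwqlnwovrzd" -> "dzrvownlqwl" -> "vrjngofdiod" -> "vrjngofdiod" -> "vrjngfdd" -> "v"

"h"; "w"; "m"; "b"; "v"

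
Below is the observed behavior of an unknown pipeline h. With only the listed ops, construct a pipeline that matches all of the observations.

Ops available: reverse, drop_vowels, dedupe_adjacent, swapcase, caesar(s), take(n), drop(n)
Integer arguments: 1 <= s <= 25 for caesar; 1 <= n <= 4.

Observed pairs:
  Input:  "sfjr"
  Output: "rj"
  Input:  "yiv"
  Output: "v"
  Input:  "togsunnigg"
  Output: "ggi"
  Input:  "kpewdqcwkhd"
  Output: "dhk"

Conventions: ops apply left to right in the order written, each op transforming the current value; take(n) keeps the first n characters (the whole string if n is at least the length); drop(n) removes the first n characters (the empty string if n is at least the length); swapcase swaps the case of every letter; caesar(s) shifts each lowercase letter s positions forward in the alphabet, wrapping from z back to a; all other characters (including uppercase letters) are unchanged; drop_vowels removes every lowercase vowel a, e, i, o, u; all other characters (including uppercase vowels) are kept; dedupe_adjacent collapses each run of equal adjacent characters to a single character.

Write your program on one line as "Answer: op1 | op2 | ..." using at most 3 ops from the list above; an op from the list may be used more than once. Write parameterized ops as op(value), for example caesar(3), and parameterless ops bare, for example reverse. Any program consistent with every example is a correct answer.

drop(2) | reverse | take(3)

Check, running the answer program on each example:
  "sfjr" -> "jr" -> "rj" -> "rj"
  "yiv" -> "v" -> "v" -> "v"
  "togsunnigg" -> "gsunnigg" -> "gginnusg" -> "ggi"
  "kpewdqcwkhd" -> "ewdqcwkhd" -> "dhkwcqdwe" -> "dhk"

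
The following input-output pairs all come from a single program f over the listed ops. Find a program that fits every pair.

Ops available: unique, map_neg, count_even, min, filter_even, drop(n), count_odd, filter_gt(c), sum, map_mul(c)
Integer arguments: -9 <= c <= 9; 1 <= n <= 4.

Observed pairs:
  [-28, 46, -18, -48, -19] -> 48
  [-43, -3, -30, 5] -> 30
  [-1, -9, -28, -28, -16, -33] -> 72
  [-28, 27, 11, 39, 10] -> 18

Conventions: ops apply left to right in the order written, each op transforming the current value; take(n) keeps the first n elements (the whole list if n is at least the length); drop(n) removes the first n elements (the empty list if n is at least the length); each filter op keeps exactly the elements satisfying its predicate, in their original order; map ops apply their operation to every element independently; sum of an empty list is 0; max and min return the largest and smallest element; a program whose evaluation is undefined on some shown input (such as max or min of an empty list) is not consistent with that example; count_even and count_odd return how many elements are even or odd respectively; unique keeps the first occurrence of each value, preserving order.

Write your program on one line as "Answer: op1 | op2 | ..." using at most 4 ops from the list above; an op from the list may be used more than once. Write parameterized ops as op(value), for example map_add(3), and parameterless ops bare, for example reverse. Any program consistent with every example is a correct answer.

filter_even | map_neg | sum

Check, running the answer program on each example:
  [-28, 46, -18, -48, -19] -> [-28, 46, -18, -48] -> [28, -46, 18, 48] -> 48
  [-43, -3, -30, 5] -> [-30] -> [30] -> 30
  [-1, -9, -28, -28, -16, -33] -> [-28, -28, -16] -> [28, 28, 16] -> 72
  [-28, 27, 11, 39, 10] -> [-28, 10] -> [28, -10] -> 18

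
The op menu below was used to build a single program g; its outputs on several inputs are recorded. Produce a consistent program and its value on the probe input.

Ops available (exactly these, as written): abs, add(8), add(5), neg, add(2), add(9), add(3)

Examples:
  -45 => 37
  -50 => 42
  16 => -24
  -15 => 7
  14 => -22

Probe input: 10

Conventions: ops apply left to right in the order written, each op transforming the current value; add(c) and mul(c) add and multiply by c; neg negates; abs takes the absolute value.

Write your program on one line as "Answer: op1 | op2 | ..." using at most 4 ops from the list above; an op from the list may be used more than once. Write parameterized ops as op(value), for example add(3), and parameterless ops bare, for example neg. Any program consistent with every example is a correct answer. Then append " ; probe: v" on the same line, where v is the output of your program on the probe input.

add(3) | add(5) | neg ; probe: -18

Check, running the answer program on each example:
  -45 -> -42 -> -37 -> 37
  -50 -> -47 -> -42 -> 42
  16 -> 19 -> 24 -> -24
  -15 -> -12 -> -7 -> 7
  14 -> 17 -> 22 -> -22
  probe: 10 -> 13 -> 18 -> -18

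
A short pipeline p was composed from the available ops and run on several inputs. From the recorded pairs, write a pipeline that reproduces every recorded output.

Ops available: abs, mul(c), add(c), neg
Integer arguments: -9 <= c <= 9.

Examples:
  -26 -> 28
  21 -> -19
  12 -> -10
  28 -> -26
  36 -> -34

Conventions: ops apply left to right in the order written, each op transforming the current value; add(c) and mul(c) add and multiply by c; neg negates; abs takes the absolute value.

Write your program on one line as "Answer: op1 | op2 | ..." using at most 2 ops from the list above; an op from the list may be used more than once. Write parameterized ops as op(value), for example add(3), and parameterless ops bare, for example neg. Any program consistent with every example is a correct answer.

neg | add(2)

Check, running the answer program on each example:
  -26 -> 26 -> 28
  21 -> -21 -> -19
  12 -> -12 -> -10
  28 -> -28 -> -26
  36 -> -36 -> -34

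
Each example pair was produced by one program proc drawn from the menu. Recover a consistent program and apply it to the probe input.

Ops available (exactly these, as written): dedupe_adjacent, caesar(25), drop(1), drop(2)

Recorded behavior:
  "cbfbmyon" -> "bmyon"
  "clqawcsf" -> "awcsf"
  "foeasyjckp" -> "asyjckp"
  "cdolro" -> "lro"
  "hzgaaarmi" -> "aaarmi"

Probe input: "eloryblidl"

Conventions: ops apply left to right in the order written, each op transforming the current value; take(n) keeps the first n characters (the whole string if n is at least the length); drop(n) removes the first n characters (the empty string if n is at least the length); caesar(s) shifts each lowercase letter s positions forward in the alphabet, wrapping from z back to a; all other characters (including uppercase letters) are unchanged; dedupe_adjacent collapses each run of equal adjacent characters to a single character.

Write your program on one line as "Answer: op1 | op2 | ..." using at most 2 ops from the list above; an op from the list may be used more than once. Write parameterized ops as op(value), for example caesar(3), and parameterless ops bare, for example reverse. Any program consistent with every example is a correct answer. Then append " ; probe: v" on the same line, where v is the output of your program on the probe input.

drop(1) | drop(2) ; probe: "ryblidl"

Check, running the answer program on each example:
  "cbfbmyon" -> "bfbmyon" -> "bmyon"
  "clqawcsf" -> "lqawcsf" -> "awcsf"
  "foeasyjckp" -> "oeasyjckp" -> "asyjckp"
  "cdolro" -> "dolro" -> "lro"
  "hzgaaarmi" -> "zgaaarmi" -> "aaarmi"
  probe: "eloryblidl" -> "loryblidl" -> "ryblidl"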